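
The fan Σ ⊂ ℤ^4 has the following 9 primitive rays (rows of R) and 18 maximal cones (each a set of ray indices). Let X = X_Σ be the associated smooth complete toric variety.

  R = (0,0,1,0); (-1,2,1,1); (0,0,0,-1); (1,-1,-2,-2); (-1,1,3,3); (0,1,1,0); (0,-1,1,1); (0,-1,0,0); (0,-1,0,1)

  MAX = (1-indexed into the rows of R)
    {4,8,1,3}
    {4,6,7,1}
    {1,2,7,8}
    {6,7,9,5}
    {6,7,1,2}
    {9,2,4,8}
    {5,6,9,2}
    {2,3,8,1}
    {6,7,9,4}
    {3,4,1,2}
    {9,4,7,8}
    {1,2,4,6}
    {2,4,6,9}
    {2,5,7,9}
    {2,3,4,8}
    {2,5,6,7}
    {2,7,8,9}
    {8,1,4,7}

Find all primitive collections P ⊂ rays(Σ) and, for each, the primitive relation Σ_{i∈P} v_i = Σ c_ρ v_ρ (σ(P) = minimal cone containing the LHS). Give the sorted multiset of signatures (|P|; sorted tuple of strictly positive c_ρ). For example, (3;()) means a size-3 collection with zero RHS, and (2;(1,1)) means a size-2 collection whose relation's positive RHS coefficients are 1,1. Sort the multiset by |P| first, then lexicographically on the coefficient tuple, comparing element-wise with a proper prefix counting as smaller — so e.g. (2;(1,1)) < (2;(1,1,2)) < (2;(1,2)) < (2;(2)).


12 collections generate NE(X_Σ); each relation:

  P = {1,9}:  v_{1} + v_{9} = v_{7}  so sig = (2;(1))
  P = {3,9}:  v_{3} + v_{9} = v_{8}  so sig = (2;(1))
  P = {6,8}:  v_{6} + v_{8} = v_{1}  so sig = (2;(1))
  P = {3,7}:  v_{3} + v_{7} = v_{1} + v_{8}  so sig = (2;(1,1))
  P = {4,5}:  v_{4} + v_{5} = v_{6} + v_{9}  so sig = (2;(1,1))
  P = {3,5}:  v_{3} + v_{5} = v_{1} + v_{2} + v_{7}  so sig = (2;(1,1,1))
  P = {1,5}:  v_{1} + v_{5} = v_{2} + v_{6} + 2·v_{7}  so sig = (2;(1,1,2))
  P = {3,6}:  v_{3} + v_{6} = 2·v_{1} + v_{2} + v_{4}  so sig = (2;(1,1,2))
  P = {5,8}:  v_{5} + v_{8} = v_{2} + 2·v_{7}  so sig = (2;(1,2))
  P = {2,4,7}:  v_{2} + v_{4} + v_{7} = 0  so sig = (3;())
  P = {1,2,4,8}:  v_{1} + v_{2} + v_{4} + v_{8} = v_{3}  so sig = (4;(1))
  P = {2,6,7,9}:  v_{2} + v_{6} + v_{7} + v_{9} = v_{5}  so sig = (4;(1))

Hence PRS(X_Σ) =
[(2;(1)), (2;(1)), (2;(1)), (2;(1,1)), (2;(1,1)), (2;(1,1,1)), (2;(1,1,2)), (2;(1,1,2)), (2;(1,2)), (3;()), (4;(1)), (4;(1))]


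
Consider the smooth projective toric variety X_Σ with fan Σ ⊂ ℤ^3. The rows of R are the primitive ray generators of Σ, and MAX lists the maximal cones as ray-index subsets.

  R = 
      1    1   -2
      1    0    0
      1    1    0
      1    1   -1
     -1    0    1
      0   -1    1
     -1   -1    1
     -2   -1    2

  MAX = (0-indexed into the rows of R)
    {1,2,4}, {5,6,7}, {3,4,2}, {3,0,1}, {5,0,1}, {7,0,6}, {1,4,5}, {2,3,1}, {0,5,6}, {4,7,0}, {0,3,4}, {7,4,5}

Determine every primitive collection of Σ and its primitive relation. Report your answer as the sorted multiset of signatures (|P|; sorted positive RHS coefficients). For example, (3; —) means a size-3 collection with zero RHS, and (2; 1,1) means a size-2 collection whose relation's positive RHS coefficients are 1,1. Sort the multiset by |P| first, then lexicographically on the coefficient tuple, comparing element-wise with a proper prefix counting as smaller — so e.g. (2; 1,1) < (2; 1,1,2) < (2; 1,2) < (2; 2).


Minimal non-faces — 14 found among 8 rays, 12 max cones:

  P = {3,6}:  v_{3} + v_{6} = 0  →  sig = (2; —)
  P = {1,6}:  v_{1} + v_{6} = v_{5}  →  sig = (2; 1)
  P = {3,5}:  v_{3} + v_{5} = v_{1}  →  sig = (2; 1)
  P = {3,7}:  v_{3} + v_{7} = v_{4}  →  sig = (2; 1)
  P = {4,6}:  v_{4} + v_{6} = v_{7}  →  sig = (2; 1)
  P = {1,7}:  v_{1} + v_{7} = v_{4} + v_{5}  →  sig = (2; 1,1)
  P = {2,6}:  v_{2} + v_{6} = v_{1} + v_{4}  →  sig = (2; 1,1)
  P = {2,5}:  v_{2} + v_{5} = 2·v_{1} + v_{4}  →  sig = (2; 1,2)
  P = {2,7}:  v_{2} + v_{7} = v_{1} + 2·v_{4}  →  sig = (2; 1,2)
  P = {0,2}:  v_{0} + v_{2} = 2·v_{3}  →  sig = (2; 2)
  P = {0,4,5}:  v_{0} + v_{4} + v_{5} = 0  →  sig = (3; —)
  P = {0,1,4}:  v_{0} + v_{1} + v_{4} = v_{3}  →  sig = (3; 1)
  P = {0,5,7}:  v_{0} + v_{5} + v_{7} = v_{6}  →  sig = (3; 1)
  P = {1,3,4}:  v_{1} + v_{3} + v_{4} = v_{2}  →  sig = (3; 1)

Hence PRS(X_Σ) =
    (2; —)
    (2; 1)
    (2; 1)
    (2; 1)
    (2; 1)
    (2; 1,1)
    (2; 1,1)
    (2; 1,2)
    (2; 1,2)
    (2; 2)
    (3; —)
    (3; 1)
    (3; 1)
    (3; 1)


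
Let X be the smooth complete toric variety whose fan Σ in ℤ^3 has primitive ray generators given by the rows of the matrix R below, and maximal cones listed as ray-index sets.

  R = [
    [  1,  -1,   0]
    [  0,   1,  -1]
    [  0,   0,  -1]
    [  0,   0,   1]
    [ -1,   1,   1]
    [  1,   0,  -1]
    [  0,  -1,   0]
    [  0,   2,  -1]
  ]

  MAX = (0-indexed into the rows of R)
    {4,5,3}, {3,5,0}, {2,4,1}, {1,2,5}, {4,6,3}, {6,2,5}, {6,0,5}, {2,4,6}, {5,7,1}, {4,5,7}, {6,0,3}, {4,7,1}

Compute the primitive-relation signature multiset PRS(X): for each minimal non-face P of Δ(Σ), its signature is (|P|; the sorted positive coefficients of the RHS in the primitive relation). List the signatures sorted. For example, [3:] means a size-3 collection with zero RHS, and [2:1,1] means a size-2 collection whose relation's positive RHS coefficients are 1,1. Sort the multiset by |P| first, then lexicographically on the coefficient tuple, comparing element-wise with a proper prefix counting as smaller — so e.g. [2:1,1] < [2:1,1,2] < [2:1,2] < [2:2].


Primitive collections (14):

  {2,3}:  v_{2} + v_{3} = 0 — sig = [2:]
  {0,1}:  v_{0} + v_{1} = v_{5} — sig = [2:1]
  {0,4}:  v_{0} + v_{4} = v_{3} — sig = [2:1]
  {1,6}:  v_{1} + v_{6} = v_{2} — sig = [2:1]
  {6,7}:  v_{6} + v_{7} = v_{1} — sig = [2:1]
  {0,2}:  v_{0} + v_{2} = v_{5} + v_{6} — sig = [2:1,1]
  {1,3}:  v_{1} + v_{3} = v_{4} + v_{5} — sig = [2:1,1]
  {0,7}:  v_{0} + v_{7} = v_{4} + 2·v_{5} — sig = [2:1,2]
  {2,7}:  v_{2} + v_{7} = 2·v_{1} — sig = [2:2]
  {3,7}:  v_{3} + v_{7} = 2·v_{4} + 2·v_{5} — sig = [2:2,2]
  {4,5,6}:  v_{4} + v_{5} + v_{6} = 0 — sig = [3:]
  {1,4,5}:  v_{1} + v_{4} + v_{5} = v_{7} — sig = [3:1]
  {2,4,5}:  v_{2} + v_{4} + v_{5} = v_{1} — sig = [3:1]
  {3,5,6}:  v_{3} + v_{5} + v_{6} = v_{0} — sig = [3:1]

Signatures (|P|; sorted positive RHS coefficients), sorted:
[[2:], [2:1], [2:1], [2:1], [2:1], [2:1,1], [2:1,1], [2:1,2], [2:2], [2:2,2], [3:], [3:1], [3:1], [3:1]]


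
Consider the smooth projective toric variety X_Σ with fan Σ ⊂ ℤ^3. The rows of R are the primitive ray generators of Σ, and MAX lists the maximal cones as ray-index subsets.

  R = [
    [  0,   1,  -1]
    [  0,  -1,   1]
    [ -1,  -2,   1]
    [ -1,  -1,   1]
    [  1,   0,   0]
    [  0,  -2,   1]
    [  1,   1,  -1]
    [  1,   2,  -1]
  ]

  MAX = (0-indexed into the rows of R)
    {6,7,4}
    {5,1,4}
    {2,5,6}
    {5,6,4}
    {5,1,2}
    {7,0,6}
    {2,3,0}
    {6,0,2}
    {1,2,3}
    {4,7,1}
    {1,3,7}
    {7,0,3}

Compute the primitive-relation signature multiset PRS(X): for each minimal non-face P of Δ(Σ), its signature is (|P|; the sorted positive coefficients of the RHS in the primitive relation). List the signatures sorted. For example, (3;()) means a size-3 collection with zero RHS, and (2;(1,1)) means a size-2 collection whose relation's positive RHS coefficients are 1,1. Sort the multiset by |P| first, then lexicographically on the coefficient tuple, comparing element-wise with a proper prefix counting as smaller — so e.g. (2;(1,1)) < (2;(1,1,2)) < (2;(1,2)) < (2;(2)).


10 minimal non-faces of Δ(Σ) (on 8 rays):

  • {0,1}:  v_{0} + v_{1} = 0 — sig = (2;())
  • {2,7}:  v_{2} + v_{7} = 0 — sig = (2;())
  • {3,6}:  v_{3} + v_{6} = 0 — sig = (2;())
  • {0,4}:  v_{0} + v_{4} = v_{6} — sig = (2;(1))
  • {1,6}:  v_{1} + v_{6} = v_{4} — sig = (2;(1))
  • {2,4}:  v_{2} + v_{4} = v_{5} — sig = (2;(1))
  • {3,4}:  v_{3} + v_{4} = v_{1} — sig = (2;(1))
  • {5,7}:  v_{5} + v_{7} = v_{4} — sig = (2;(1))
  • {0,5}:  v_{0} + v_{5} = v_{2} + v_{6} — sig = (2;(1,1))
  • {3,5}:  v_{3} + v_{5} = v_{1} + v_{2} — sig = (2;(1,1))

Signatures (|P|; sorted positive RHS coefficients), sorted:
{ (2;()) ×3,  (2;(1)) ×5,  (2;(1,1)) ×2 }


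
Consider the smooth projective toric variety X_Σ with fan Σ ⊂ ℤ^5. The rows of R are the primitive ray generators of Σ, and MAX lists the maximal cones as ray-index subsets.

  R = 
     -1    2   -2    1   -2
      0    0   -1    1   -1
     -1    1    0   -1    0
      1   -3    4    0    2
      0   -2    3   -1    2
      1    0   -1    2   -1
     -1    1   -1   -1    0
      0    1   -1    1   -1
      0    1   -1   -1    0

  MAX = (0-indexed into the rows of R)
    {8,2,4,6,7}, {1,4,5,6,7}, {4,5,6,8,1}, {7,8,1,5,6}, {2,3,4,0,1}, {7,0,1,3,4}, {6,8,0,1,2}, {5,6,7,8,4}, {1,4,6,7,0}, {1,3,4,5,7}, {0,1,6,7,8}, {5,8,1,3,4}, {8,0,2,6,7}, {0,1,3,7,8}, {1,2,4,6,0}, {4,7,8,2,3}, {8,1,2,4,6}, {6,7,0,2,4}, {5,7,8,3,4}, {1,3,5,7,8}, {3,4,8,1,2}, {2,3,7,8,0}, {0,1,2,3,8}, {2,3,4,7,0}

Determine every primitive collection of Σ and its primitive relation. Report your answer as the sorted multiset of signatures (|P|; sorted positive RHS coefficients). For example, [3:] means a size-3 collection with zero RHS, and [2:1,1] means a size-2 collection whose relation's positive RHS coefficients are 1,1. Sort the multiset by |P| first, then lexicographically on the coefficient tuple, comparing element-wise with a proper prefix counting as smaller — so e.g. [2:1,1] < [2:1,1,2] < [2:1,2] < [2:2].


|primitive collections| = 6. Relations:

  • {2,5}:  v_{2} + v_{5} = v_{7}  so sig = [2:1]
  • {3,6}:  v_{3} + v_{6} = v_{4}  so sig = [2:1]
  • {0,5}:  v_{0} + v_{5} = v_{1} + 2·v_{7}  so sig = [2:1,2]
  • {0,4,8}:  v_{0} + v_{4} + v_{8} = v_{2}  so sig = [3:1]
  • {1,2,7}:  v_{1} + v_{2} + v_{7} = v_{0}  so sig = [3:1]
  • {1,4,7,8}:  v_{1} + v_{4} + v_{7} + v_{8} = 0  so sig = [4:]

Sorted signature multiset PRS(X):
{ [2:1] ×2,  [2:1,2],  [3:1] ×2,  [4:] }


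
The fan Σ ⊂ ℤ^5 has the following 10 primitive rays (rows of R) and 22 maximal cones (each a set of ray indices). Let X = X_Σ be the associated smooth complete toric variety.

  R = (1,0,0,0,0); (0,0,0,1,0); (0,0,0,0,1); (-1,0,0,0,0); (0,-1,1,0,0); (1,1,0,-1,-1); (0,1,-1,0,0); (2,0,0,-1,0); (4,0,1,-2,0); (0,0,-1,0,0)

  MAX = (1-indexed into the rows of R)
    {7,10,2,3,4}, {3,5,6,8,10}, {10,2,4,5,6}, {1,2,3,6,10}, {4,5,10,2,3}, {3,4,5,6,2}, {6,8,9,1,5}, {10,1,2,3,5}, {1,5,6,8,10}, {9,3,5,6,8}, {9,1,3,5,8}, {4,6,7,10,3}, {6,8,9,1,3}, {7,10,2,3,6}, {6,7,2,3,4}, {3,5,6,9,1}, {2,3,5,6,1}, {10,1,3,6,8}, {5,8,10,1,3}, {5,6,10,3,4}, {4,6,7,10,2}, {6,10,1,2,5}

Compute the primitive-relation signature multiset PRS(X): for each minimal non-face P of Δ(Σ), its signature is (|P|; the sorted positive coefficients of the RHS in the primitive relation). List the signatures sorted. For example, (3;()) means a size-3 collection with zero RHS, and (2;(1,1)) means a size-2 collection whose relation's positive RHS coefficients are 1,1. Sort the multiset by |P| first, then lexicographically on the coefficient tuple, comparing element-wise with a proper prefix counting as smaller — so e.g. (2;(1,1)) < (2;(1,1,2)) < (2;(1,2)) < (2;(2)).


Σ has 14 primitive collections:

  {1,4}:  v_{1} + v_{4} = 0  ⟹  sig = (2;())
  {5,7}:  v_{5} + v_{7} = 0  ⟹  sig = (2;())
  {1,7}:  v_{1} + v_{7} = v_{2} + v_{3} + v_{6} + v_{10}  ⟹  sig = (2;(1,1,1,1))
  {4,8}:  v_{4} + v_{8} = v_{3} + v_{5} + v_{6} + v_{10}  ⟹  sig = (2;(1,1,1,1))
  {4,9}:  v_{4} + v_{9} = v_{3} + v_{5} + v_{6} + v_{8}  ⟹  sig = (2;(1,1,1,1))
  {7,8}:  v_{7} + v_{8} = v_{1} + v_{3} + v_{6} + v_{10}  ⟹  sig = (2;(1,1,1,1))
  {7,9}:  v_{7} + v_{9} = v_{1} + v_{3} + v_{6} + v_{8}  ⟹  sig = (2;(1,1,1,1))
  {2,9}:  v_{2} + v_{9} = 3·v_{1} + v_{3} + v_{5} + v_{6}  ⟹  sig = (2;(1,1,1,3))
  {2,8}:  v_{2} + v_{8} = 2·v_{1}  ⟹  sig = (2;(2))
  {9,10}:  v_{9} + v_{10} = 2·v_{8}  ⟹  sig = (2;(2))
  {1,3,5,6,8}:  v_{1} + v_{3} + v_{5} + v_{6} + v_{8} = v_{9}  ⟹  sig = (5;(1))
  {1,3,5,6,10}:  v_{1} + v_{3} + v_{5} + v_{6} + v_{10} = v_{8}  ⟹  sig = (5;(1))
  {2,3,4,6,10}:  v_{2} + v_{3} + v_{4} + v_{6} + v_{10} = v_{7}  ⟹  sig = (5;(1))
  {2,3,5,6,10}:  v_{2} + v_{3} + v_{5} + v_{6} + v_{10} = v_{1}  ⟹  sig = (5;(1))

Hence PRS(X_Σ) =
[(2;()), (2;()), (2;(1,1,1,1)), (2;(1,1,1,1)), (2;(1,1,1,1)), (2;(1,1,1,1)), (2;(1,1,1,1)), (2;(1,1,1,3)), (2;(2)), (2;(2)), (5;(1)), (5;(1)), (5;(1)), (5;(1))]


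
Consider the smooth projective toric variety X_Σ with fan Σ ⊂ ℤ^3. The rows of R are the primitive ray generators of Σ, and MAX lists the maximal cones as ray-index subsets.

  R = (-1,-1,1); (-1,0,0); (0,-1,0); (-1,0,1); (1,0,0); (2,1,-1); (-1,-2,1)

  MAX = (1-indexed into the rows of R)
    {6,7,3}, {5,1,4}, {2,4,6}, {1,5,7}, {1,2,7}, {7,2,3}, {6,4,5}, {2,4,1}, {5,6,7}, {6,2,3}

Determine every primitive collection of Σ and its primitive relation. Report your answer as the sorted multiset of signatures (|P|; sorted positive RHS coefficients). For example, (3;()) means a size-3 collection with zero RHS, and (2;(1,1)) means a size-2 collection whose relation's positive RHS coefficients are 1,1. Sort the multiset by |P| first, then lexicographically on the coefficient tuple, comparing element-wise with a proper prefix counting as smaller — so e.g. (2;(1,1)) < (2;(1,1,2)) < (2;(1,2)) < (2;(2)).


Minimal non-faces — 7 found among 7 rays, 10 max cones:

  {2,5}:  v_{2} + v_{5} = 0  ⟹  sig = (2;())
  {1,3}:  v_{1} + v_{3} = v_{7}  ⟹  sig = (2;(1))
  {1,6}:  v_{1} + v_{6} = v_{5}  ⟹  sig = (2;(1))
  {3,4}:  v_{3} + v_{4} = v_{1}  ⟹  sig = (2;(1))
  {3,5}:  v_{3} + v_{5} = v_{6} + v_{7}  ⟹  sig = (2;(1,1))
  {4,7}:  v_{4} + v_{7} = 2·v_{1}  ⟹  sig = (2;(2))
  {2,6,7}:  v_{2} + v_{6} + v_{7} = v_{3}  ⟹  sig = (3;(1))

so the primitive-relation signature multiset is
    (2;())
    (2;(1))
    (2;(1))
    (2;(1))
    (2;(1,1))
    (2;(2))
    (3;(1))


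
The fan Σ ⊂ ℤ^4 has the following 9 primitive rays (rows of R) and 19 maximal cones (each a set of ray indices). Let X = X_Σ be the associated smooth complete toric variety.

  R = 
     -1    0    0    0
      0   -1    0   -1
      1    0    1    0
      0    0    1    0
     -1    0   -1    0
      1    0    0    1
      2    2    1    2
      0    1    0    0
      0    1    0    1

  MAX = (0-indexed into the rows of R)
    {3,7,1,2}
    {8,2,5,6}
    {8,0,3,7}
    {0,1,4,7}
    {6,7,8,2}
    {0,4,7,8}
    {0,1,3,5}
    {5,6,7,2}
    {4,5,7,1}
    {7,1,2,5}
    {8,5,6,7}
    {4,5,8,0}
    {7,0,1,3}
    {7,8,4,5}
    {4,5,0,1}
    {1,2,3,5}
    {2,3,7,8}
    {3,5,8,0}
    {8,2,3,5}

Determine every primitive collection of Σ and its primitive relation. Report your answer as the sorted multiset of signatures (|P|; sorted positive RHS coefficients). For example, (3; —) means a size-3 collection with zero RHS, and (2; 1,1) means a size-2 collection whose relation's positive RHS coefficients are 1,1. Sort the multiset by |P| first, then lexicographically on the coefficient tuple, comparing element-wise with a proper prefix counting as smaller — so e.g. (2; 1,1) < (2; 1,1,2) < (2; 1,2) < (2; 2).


Primitive collections (11):

  • {1,8}:  v_{1} + v_{8} = 0 — sig = (2; —)
  • {2,4}:  v_{2} + v_{4} = 0 — sig = (2; —)
  • {0,2}:  v_{0} + v_{2} = v_{3} — sig = (2; 1)
  • {3,4}:  v_{3} + v_{4} = v_{0} — sig = (2; 1)
  • {1,6}:  v_{1} + v_{6} = v_{2} + v_{5} + v_{7} — sig = (2; 1,1,1)
  • {4,6}:  v_{4} + v_{6} = v_{5} + v_{7} + v_{8} — sig = (2; 1,1,1)
  • {0,6}:  v_{0} + v_{6} = v_{2} + 2·v_{8} — sig = (2; 1,2)
  • {3,6}:  v_{3} + v_{6} = 2·v_{2} + 2·v_{8} — sig = (2; 2,2)
  • {0,5,7}:  v_{0} + v_{5} + v_{7} = v_{8} — sig = (3; 1)
  • {3,5,7}:  v_{3} + v_{5} + v_{7} = v_{2} + v_{8} — sig = (3; 1,1)
  • {2,5,7,8}:  v_{2} + v_{5} + v_{7} + v_{8} = v_{6} — sig = (4; 1)

Sorted signature multiset PRS(X):
{ (2; —) ×2,  (2; 1) ×2,  (2; 1,1,1) ×2,  (2; 1,2),  (2; 2,2),  (3; 1),  (3; 1,1),  (4; 1) }


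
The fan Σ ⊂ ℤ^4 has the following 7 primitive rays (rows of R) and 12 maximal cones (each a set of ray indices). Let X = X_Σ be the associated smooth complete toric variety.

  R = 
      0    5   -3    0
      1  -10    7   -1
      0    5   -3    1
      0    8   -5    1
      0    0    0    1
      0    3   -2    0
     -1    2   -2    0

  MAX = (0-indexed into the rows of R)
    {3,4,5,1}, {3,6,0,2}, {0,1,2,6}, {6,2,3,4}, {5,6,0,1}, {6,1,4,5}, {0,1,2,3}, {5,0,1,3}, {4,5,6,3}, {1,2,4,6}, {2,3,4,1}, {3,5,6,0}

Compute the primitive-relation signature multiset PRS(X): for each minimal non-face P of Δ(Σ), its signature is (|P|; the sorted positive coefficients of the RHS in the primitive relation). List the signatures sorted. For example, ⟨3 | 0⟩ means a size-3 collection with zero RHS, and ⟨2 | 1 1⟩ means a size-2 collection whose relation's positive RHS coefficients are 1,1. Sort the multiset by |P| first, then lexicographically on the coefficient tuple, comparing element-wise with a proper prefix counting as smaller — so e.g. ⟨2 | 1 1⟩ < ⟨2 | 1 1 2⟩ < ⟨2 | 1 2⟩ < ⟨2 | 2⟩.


Σ has 3 primitive collections:

  • {0,4}:  v_{0} + v_{4} = v_{2}  ⟹  sig = ⟨2 | 1⟩
  • {2,5}:  v_{2} + v_{5} = v_{3}  ⟹  sig = ⟨2 | 1⟩
  • {1,3,6}:  v_{1} + v_{3} + v_{6} = 0  ⟹  sig = ⟨3 | 0⟩

Hence PRS(X_Σ) =
    ⟨2 | 1⟩
    ⟨2 | 1⟩
    ⟨3 | 0⟩


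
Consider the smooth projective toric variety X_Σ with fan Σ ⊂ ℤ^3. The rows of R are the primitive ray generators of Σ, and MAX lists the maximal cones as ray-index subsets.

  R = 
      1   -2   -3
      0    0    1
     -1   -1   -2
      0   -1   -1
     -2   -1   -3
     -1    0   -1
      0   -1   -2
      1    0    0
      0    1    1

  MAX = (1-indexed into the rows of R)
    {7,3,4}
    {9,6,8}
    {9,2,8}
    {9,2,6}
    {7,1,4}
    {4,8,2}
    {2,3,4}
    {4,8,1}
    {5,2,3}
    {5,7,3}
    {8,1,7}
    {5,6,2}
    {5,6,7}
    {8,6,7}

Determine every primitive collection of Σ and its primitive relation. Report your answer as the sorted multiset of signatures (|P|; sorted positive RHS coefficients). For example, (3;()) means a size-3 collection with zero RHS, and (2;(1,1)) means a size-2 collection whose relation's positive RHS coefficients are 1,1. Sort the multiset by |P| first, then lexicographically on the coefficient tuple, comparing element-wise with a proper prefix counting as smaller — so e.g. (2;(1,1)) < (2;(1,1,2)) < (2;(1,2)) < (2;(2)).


Primitive collections (17):

  {4,9}:  v_{4} + v_{9} = 0 ; sig = (2;())
  {2,7}:  v_{2} + v_{7} = v_{4} ; sig = (2;(1))
  {3,6}:  v_{3} + v_{6} = v_{5} ; sig = (2;(1))
  {3,8}:  v_{3} + v_{8} = v_{7} ; sig = (2;(1))
  {3,9}:  v_{3} + v_{9} = v_{6} ; sig = (2;(1))
  {4,6}:  v_{4} + v_{6} = v_{3} ; sig = (2;(1))
  {1,9}:  v_{1} + v_{9} = v_{7} + v_{8} ; sig = (2;(1,1))
  {5,8}:  v_{5} + v_{8} = v_{6} + v_{7} ; sig = (2;(1,1))
  {7,9}:  v_{7} + v_{9} = v_{6} + v_{8} ; sig = (2;(1,1))
  {1,2}:  v_{1} + v_{2} = 2·v_{4} + v_{8} ; sig = (2;(1,2))
  {1,3}:  v_{1} + v_{3} = v_{4} + 2·v_{7} ; sig = (2;(1,2))
  {1,5}:  v_{1} + v_{5} = v_{3} + 2·v_{7} ; sig = (2;(1,2))
  {1,6}:  v_{1} + v_{6} = 2·v_{7} ; sig = (2;(2))
  {4,5}:  v_{4} + v_{5} = 2·v_{3} ; sig = (2;(2))
  {5,9}:  v_{5} + v_{9} = 2·v_{6} ; sig = (2;(2))
  {2,6,8}:  v_{2} + v_{6} + v_{8} = 0 ; sig = (3;())
  {4,7,8}:  v_{4} + v_{7} + v_{8} = v_{1} ; sig = (3;(1))

Signatures (|P|; sorted positive RHS coefficients), sorted:
    |P|=2: 15 collections, coeffs (), (1), (1), (1), (1), (1), (1,1), (1,1), (1,1), (1,2), (1,2), (1,2), (2), (2), (2)
    |P|=3: 2 collections, coeffs (), (1)


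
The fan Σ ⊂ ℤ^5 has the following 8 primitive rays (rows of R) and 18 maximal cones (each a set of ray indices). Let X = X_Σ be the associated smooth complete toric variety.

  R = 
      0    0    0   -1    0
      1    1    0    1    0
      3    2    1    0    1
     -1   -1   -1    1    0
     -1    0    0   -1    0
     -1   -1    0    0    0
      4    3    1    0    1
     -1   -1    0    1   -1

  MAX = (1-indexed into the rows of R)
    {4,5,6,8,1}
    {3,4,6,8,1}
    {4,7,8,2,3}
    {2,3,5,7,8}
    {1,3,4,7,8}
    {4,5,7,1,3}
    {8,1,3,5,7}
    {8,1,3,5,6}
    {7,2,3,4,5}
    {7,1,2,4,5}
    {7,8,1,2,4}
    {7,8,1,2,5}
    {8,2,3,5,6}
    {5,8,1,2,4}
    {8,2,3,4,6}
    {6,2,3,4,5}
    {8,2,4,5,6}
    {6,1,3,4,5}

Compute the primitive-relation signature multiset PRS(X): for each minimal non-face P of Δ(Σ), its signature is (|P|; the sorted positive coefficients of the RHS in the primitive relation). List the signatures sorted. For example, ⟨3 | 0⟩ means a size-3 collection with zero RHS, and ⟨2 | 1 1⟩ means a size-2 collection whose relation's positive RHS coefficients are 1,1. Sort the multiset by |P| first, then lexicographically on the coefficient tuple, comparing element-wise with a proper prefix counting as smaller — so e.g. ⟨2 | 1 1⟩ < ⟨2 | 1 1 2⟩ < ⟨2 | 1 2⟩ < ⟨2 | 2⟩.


|primitive collections| = 5. Relations:

  P = {6,7}:  v_{6} + v_{7} = v_{3} ; sig = ⟨2 | 1⟩
  P = {1,2,6}:  v_{1} + v_{2} + v_{6} = 0 ; sig = ⟨3 | 0⟩
  P = {1,2,3}:  v_{1} + v_{2} + v_{3} = v_{7} ; sig = ⟨3 | 1⟩
  P = {4,5,7,8}:  v_{4} + v_{5} + v_{7} + v_{8} = v_{2} ; sig = ⟨4 | 1⟩
  P = {3,4,5,8}:  v_{3} + v_{4} + v_{5} + v_{8} = v_{2} + v_{6} ; sig = ⟨4 | 1 1⟩

Sorted signature multiset PRS(X):
    ⟨2 | 1⟩
    ⟨3 | 0⟩
    ⟨3 | 1⟩
    ⟨4 | 1⟩
    ⟨4 | 1 1⟩


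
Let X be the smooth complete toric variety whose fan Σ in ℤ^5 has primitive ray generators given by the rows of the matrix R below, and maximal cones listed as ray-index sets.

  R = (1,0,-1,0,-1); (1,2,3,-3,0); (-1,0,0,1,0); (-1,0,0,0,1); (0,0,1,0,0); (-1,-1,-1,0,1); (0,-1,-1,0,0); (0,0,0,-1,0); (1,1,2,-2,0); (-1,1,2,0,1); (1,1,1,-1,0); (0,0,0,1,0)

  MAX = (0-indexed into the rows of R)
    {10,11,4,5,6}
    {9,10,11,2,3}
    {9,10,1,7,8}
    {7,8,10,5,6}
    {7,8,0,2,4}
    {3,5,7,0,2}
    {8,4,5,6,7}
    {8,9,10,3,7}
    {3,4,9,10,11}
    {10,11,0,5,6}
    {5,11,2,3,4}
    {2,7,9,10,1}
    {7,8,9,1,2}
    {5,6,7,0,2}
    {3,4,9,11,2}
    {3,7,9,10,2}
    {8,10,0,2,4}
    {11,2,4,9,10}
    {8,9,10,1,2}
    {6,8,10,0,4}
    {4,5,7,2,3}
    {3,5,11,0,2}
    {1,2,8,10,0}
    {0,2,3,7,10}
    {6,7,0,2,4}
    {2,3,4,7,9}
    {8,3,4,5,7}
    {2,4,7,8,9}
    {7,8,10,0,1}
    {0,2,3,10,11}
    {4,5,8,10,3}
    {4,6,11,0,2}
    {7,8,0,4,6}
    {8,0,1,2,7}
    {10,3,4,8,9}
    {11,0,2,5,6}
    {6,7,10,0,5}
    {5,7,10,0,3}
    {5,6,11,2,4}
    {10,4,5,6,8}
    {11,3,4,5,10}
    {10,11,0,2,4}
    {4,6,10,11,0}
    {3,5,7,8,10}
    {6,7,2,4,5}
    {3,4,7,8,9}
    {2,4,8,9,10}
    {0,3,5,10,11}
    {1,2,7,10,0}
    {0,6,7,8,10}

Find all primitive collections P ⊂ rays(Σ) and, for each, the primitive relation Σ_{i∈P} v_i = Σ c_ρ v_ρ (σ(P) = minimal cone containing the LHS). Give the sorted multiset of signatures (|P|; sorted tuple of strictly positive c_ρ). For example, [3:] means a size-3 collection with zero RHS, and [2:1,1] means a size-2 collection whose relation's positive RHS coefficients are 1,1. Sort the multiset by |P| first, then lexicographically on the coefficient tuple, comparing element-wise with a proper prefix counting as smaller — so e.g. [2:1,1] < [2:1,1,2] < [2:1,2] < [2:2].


Σ has 23 primitive collections:

  P = {7,11}:  v_{7} + v_{11} = 0  so sig = [2:]
  P = {3,6}:  v_{3} + v_{6} = v_{5}  so sig = [2:1]
  P = {0,9}:  v_{0} + v_{9} = v_{2} + v_{10}  so sig = [2:1,1]
  P = {1,6}:  v_{1} + v_{6} = v_{7} + v_{8}  so sig = [2:1,1]
  P = {6,9}:  v_{6} + v_{9} = v_{3} + v_{4}  so sig = [2:1,1]
  P = {8,11}:  v_{8} + v_{11} = v_{4} + v_{10}  so sig = [2:1,1]
  P = {1,5}:  v_{1} + v_{5} = v_{3} + v_{7} + v_{8}  so sig = [2:1,1,1]
  P = {1,11}:  v_{1} + v_{11} = v_{2} + v_{8} + v_{10}  so sig = [2:1,1,1]
  P = {1,3}:  v_{1} + v_{3} = 2·v_{7} + v_{9} + v_{10}  so sig = [2:1,1,2]
  P = {1,4}:  v_{1} + v_{4} = v_{2} + 2·v_{8}  so sig = [2:1,2]
  P = {5,9}:  v_{5} + v_{9} = 2·v_{3} + v_{4}  so sig = [2:1,2]
  P = {0,3,4}:  v_{0} + v_{3} + v_{4} = 0  so sig = [3:]
  P = {2,6,10}:  v_{2} + v_{6} + v_{10} = 0  so sig = [3:]
  P = {0,4,5}:  v_{0} + v_{4} + v_{5} = v_{6}  so sig = [3:1]
  P = {2,5,10}:  v_{2} + v_{5} + v_{10} = v_{3}  so sig = [3:1]
  P = {4,7,10}:  v_{4} + v_{7} + v_{10} = v_{8}  so sig = [3:1]
  P = {0,3,8}:  v_{0} + v_{3} + v_{8} = v_{7} + v_{10}  so sig = [3:1,1]
  P = {2,3,8}:  v_{2} + v_{3} + v_{8} = v_{7} + v_{9}  so sig = [3:1,1]
  P = {2,6,8}:  v_{2} + v_{6} + v_{8} = v_{4} + v_{7}  so sig = [3:1,1]
  P = {0,5,8}:  v_{0} + v_{5} + v_{8} = v_{6} + v_{7} + v_{10}  so sig = [3:1,1,1]
  P = {2,5,8}:  v_{2} + v_{5} + v_{8} = v_{3} + v_{4} + v_{7}  so sig = [3:1,1,1]
  P = {2,3,4,10}:  v_{2} + v_{3} + v_{4} + v_{10} = v_{9}  so sig = [4:1]
  P = {2,7,8,10}:  v_{2} + v_{7} + v_{8} + v_{10} = v_{1}  so sig = [4:1]

Hence PRS(X_Σ) =
[[2:], [2:1], [2:1,1], [2:1,1], [2:1,1], [2:1,1], [2:1,1,1], [2:1,1,1], [2:1,1,2], [2:1,2], [2:1,2], [3:], [3:], [3:1], [3:1], [3:1], [3:1,1], [3:1,1], [3:1,1], [3:1,1,1], [3:1,1,1], [4:1], [4:1]]


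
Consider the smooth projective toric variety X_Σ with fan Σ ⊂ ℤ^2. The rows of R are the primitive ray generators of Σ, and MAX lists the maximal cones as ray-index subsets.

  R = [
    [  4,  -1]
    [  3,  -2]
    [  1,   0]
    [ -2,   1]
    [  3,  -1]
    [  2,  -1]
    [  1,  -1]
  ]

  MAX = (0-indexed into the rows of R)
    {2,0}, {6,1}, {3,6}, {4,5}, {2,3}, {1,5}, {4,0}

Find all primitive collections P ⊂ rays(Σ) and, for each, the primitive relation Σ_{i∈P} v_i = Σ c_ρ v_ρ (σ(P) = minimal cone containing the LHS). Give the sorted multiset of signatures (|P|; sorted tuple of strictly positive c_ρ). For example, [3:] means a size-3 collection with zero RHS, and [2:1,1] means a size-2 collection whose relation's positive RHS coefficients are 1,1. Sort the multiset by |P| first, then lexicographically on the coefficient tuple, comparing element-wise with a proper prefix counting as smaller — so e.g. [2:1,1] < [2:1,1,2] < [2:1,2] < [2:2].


Primitive collections (14):

  • {3,5}:  v_{3} + v_{5} = 0 ; sig = [2:]
  • {1,3}:  v_{1} + v_{3} = v_{6} ; sig = [2:1]
  • {2,4}:  v_{2} + v_{4} = v_{0} ; sig = [2:1]
  • {2,5}:  v_{2} + v_{5} = v_{4} ; sig = [2:1]
  • {2,6}:  v_{2} + v_{6} = v_{5} ; sig = [2:1]
  • {3,4}:  v_{3} + v_{4} = v_{2} ; sig = [2:1]
  • {5,6}:  v_{5} + v_{6} = v_{1} ; sig = [2:1]
  • {0,6}:  v_{0} + v_{6} = v_{4} + v_{5} ; sig = [2:1,1]
  • {0,1}:  v_{0} + v_{1} = v_{4} + 2·v_{5} ; sig = [2:1,2]
  • {0,3}:  v_{0} + v_{3} = 2·v_{2} ; sig = [2:2]
  • {0,5}:  v_{0} + v_{5} = 2·v_{4} ; sig = [2:2]
  • {1,2}:  v_{1} + v_{2} = 2·v_{5} ; sig = [2:2]
  • {4,6}:  v_{4} + v_{6} = 2·v_{5} ; sig = [2:2]
  • {1,4}:  v_{1} + v_{4} = 3·v_{5} ; sig = [2:3]

Hence PRS(X_Σ) =
{ [2:],  [2:1] ×6,  [2:1,1],  [2:1,2],  [2:2] ×4,  [2:3] }


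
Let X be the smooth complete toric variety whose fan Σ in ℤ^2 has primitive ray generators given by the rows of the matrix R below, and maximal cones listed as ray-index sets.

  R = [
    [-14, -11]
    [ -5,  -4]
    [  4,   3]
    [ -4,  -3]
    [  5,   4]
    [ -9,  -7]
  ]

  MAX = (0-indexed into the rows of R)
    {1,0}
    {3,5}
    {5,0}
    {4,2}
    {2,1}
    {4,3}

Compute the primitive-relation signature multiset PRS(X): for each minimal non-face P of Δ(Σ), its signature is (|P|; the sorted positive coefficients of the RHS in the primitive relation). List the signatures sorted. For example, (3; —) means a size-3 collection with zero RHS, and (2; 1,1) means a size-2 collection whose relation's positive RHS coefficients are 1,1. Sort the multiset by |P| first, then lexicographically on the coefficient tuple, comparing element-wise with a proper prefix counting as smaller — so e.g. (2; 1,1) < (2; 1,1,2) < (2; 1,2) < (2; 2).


9 collections generate NE(X_Σ); each relation:

  {1,4}:  v_{1} + v_{4} = 0  ⟹  sig = (2; —)
  {2,3}:  v_{2} + v_{3} = 0  ⟹  sig = (2; —)
  {0,4}:  v_{0} + v_{4} = v_{5}  ⟹  sig = (2; 1)
  {1,3}:  v_{1} + v_{3} = v_{5}  ⟹  sig = (2; 1)
  {1,5}:  v_{1} + v_{5} = v_{0}  ⟹  sig = (2; 1)
  {2,5}:  v_{2} + v_{5} = v_{1}  ⟹  sig = (2; 1)
  {4,5}:  v_{4} + v_{5} = v_{3}  ⟹  sig = (2; 1)
  {0,2}:  v_{0} + v_{2} = 2·v_{1}  ⟹  sig = (2; 2)
  {0,3}:  v_{0} + v_{3} = 2·v_{5}  ⟹  sig = (2; 2)

Hence PRS(X_Σ) =
    (2; —)
    (2; —)
    (2; 1)
    (2; 1)
    (2; 1)
    (2; 1)
    (2; 1)
    (2; 2)
    (2; 2)


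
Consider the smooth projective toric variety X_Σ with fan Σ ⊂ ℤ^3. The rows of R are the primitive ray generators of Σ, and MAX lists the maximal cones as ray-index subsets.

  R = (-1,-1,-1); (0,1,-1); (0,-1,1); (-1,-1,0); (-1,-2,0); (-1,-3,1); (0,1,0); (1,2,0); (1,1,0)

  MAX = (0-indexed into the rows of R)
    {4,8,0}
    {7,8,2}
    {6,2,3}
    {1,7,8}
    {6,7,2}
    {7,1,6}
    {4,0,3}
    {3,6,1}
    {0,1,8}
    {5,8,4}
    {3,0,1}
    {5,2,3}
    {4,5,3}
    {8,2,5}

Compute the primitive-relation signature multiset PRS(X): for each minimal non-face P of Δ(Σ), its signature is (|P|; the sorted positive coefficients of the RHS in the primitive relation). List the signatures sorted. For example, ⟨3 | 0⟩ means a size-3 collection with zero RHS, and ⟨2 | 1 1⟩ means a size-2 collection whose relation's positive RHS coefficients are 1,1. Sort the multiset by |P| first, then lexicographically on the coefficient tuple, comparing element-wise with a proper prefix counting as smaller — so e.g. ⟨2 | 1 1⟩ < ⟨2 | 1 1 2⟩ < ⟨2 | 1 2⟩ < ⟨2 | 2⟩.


Σ has 15 primitive collections:

  • {1,2}:  v_{1} + v_{2} = 0 ; sig = ⟨2 | 0⟩
  • {3,8}:  v_{3} + v_{8} = 0 ; sig = ⟨2 | 0⟩
  • {4,7}:  v_{4} + v_{7} = 0 ; sig = ⟨2 | 0⟩
  • {0,2}:  v_{0} + v_{2} = v_{4} ; sig = ⟨2 | 1⟩
  • {0,7}:  v_{0} + v_{7} = v_{1} ; sig = ⟨2 | 1⟩
  • {1,4}:  v_{1} + v_{4} = v_{0} ; sig = ⟨2 | 1⟩
  • {1,5}:  v_{1} + v_{5} = v_{4} ; sig = ⟨2 | 1⟩
  • {2,4}:  v_{2} + v_{4} = v_{5} ; sig = ⟨2 | 1⟩
  • {3,7}:  v_{3} + v_{7} = v_{6} ; sig = ⟨2 | 1⟩
  • {4,6}:  v_{4} + v_{6} = v_{3} ; sig = ⟨2 | 1⟩
  • {5,7}:  v_{5} + v_{7} = v_{2} ; sig = ⟨2 | 1⟩
  • {6,8}:  v_{6} + v_{8} = v_{7} ; sig = ⟨2 | 1⟩
  • {0,6}:  v_{0} + v_{6} = v_{1} + v_{3} ; sig = ⟨2 | 1 1⟩
  • {5,6}:  v_{5} + v_{6} = v_{2} + v_{3} ; sig = ⟨2 | 1 1⟩
  • {0,5}:  v_{0} + v_{5} = 2·v_{4} ; sig = ⟨2 | 2⟩

Signatures (|P|; sorted positive RHS coefficients), sorted:
[⟨2 | 0⟩, ⟨2 | 0⟩, ⟨2 | 0⟩, ⟨2 | 1⟩, ⟨2 | 1⟩, ⟨2 | 1⟩, ⟨2 | 1⟩, ⟨2 | 1⟩, ⟨2 | 1⟩, ⟨2 | 1⟩, ⟨2 | 1⟩, ⟨2 | 1⟩, ⟨2 | 1 1⟩, ⟨2 | 1 1⟩, ⟨2 | 2⟩]


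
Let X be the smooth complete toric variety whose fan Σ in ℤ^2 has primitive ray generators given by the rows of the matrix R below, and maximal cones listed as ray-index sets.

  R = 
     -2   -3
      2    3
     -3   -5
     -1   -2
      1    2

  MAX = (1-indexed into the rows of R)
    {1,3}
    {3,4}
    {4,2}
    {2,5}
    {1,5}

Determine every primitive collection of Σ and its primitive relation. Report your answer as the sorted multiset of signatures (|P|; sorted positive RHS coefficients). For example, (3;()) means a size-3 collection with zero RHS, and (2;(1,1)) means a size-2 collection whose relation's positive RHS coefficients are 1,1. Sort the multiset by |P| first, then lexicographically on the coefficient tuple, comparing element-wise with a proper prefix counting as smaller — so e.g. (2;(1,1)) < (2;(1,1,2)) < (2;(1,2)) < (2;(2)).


5 collections generate NE(X_Σ); each relation:

  P = {1,2}:  v_{1} + v_{2} = 0  so sig = (2;())
  P = {4,5}:  v_{4} + v_{5} = 0  so sig = (2;())
  P = {1,4}:  v_{1} + v_{4} = v_{3}  so sig = (2;(1))
  P = {2,3}:  v_{2} + v_{3} = v_{4}  so sig = (2;(1))
  P = {3,5}:  v_{3} + v_{5} = v_{1}  so sig = (2;(1))

so the primitive-relation signature multiset is
    |P|=2: 5 collections, coeffs (), (), (1), (1), (1)


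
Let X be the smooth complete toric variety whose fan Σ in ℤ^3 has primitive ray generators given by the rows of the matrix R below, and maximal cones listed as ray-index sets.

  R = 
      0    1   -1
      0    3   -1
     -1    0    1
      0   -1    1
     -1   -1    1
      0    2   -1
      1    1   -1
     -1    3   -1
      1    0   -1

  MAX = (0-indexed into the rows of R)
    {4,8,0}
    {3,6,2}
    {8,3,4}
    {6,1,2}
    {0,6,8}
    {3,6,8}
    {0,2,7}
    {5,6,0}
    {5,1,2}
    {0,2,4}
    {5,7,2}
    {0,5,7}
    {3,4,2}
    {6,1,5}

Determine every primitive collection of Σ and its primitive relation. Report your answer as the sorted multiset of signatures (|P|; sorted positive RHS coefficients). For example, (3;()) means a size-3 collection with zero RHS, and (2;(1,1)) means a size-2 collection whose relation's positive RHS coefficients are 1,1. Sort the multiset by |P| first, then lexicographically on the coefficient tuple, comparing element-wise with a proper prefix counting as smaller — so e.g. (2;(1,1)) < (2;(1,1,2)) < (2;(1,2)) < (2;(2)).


18 minimal non-faces of Δ(Σ) (on 9 rays):

  P={0,3}:  v_{0} + v_{3} = 0  ⟹  sig = (2;())
  P={2,8}:  v_{2} + v_{8} = 0  ⟹  sig = (2;())
  P={4,6}:  v_{4} + v_{6} = 0  ⟹  sig = (2;())
  P={1,4}:  v_{1} + v_{4} = v_{2} + v_{5}  ⟹  sig = (2;(1,1))
  P={1,8}:  v_{1} + v_{8} = v_{5} + v_{6}  ⟹  sig = (2;(1,1))
  P={3,5}:  v_{3} + v_{5} = v_{2} + v_{6}  ⟹  sig = (2;(1,1))
  P={3,7}:  v_{3} + v_{7} = v_{2} + v_{5}  ⟹  sig = (2;(1,1))
  P={4,5}:  v_{4} + v_{5} = v_{0} + v_{2}  ⟹  sig = (2;(1,1))
  P={5,8}:  v_{5} + v_{8} = v_{0} + v_{6}  ⟹  sig = (2;(1,1))
  P={7,8}:  v_{7} + v_{8} = v_{0} + v_{5}  ⟹  sig = (2;(1,1))
  P={1,7}:  v_{1} + v_{7} = v_{2} + 3·v_{5}  ⟹  sig = (2;(1,3))
  P={0,1}:  v_{0} + v_{1} = 2·v_{5}  ⟹  sig = (2;(2))
  P={6,7}:  v_{6} + v_{7} = 2·v_{5}  ⟹  sig = (2;(2))
  P={1,3}:  v_{1} + v_{3} = 2·v_{2} + 2·v_{6}  ⟹  sig = (2;(2,2))
  P={4,7}:  v_{4} + v_{7} = 2·v_{0} + 2·v_{2}  ⟹  sig = (2;(2,2))
  P={0,2,5}:  v_{0} + v_{2} + v_{5} = v_{7}  ⟹  sig = (3;(1))
  P={0,2,6}:  v_{0} + v_{2} + v_{6} = v_{5}  ⟹  sig = (3;(1))
  P={2,5,6}:  v_{2} + v_{5} + v_{6} = v_{1}  ⟹  sig = (3;(1))

Signatures (|P|; sorted positive RHS coefficients), sorted:
    |P|=2: 15 collections, coeffs (), (), (), (1,1), (1,1), (1,1), (1,1), (1,1), (1,1), (1,1), (1,3), (2), (2), (2,2), (2,2)
    |P|=3: 3 collections, coeffs (1), (1), (1)


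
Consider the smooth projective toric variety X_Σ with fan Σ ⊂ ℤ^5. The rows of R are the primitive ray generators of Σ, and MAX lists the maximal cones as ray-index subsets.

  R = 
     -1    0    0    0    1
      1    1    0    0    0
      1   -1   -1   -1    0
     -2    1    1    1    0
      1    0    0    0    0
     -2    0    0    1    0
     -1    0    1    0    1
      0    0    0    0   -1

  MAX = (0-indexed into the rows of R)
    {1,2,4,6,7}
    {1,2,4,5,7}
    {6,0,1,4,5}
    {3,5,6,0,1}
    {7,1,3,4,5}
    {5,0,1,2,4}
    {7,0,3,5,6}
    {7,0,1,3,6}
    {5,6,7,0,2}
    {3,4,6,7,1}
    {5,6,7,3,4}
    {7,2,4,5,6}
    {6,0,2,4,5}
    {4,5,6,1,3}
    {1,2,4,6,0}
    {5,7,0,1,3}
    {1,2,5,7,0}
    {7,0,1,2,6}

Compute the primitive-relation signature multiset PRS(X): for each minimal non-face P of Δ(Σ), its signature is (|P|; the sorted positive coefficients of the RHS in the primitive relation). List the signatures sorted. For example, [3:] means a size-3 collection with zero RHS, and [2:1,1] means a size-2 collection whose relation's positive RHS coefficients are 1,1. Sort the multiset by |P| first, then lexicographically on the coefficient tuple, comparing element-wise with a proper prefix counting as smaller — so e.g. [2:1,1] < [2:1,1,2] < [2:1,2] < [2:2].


5 minimal non-faces of Δ(Σ) (on 8 rays):

  P={2,3}:  v_{2} + v_{3} = v_{0} + v_{7} — sig = [2:1,1]
  P={0,4,7}:  v_{0} + v_{4} + v_{7} = 0 — sig = [3:]
  P={0,3,4}:  v_{0} + v_{3} + v_{4} = v_{1} + v_{5} + v_{6} — sig = [3:1,1,1]
  P={1,2,5,6}:  v_{1} + v_{2} + v_{5} + v_{6} = v_{0} — sig = [4:1]
  P={1,5,6,7}:  v_{1} + v_{5} + v_{6} + v_{7} = v_{3} — sig = [4:1]

Sorted signature multiset PRS(X):
{ [2:1,1],  [3:],  [3:1,1,1],  [4:1] ×2 }


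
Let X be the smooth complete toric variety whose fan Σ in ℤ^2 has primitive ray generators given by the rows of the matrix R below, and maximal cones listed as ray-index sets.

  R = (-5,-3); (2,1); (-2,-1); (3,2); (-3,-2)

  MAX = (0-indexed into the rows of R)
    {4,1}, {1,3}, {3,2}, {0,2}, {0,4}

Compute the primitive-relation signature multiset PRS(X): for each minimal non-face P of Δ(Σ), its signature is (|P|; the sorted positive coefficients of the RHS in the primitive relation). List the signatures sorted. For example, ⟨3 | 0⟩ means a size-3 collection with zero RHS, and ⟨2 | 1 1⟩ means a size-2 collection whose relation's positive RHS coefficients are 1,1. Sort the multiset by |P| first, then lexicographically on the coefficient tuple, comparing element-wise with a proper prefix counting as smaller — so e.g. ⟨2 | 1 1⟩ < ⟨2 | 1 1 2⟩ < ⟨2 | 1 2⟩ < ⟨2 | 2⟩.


5 minimal non-faces of Δ(Σ) (on 5 rays):

  P = {1,2}:  v_{1} + v_{2} = 0 — sig = ⟨2 | 0⟩
  P = {3,4}:  v_{3} + v_{4} = 0 — sig = ⟨2 | 0⟩
  P = {0,1}:  v_{0} + v_{1} = v_{4} — sig = ⟨2 | 1⟩
  P = {0,3}:  v_{0} + v_{3} = v_{2} — sig = ⟨2 | 1⟩
  P = {2,4}:  v_{2} + v_{4} = v_{0} — sig = ⟨2 | 1⟩

Sorted signature multiset PRS(X):
    |P|=2: 5 collections, coeffs (), (), (1), (1), (1)


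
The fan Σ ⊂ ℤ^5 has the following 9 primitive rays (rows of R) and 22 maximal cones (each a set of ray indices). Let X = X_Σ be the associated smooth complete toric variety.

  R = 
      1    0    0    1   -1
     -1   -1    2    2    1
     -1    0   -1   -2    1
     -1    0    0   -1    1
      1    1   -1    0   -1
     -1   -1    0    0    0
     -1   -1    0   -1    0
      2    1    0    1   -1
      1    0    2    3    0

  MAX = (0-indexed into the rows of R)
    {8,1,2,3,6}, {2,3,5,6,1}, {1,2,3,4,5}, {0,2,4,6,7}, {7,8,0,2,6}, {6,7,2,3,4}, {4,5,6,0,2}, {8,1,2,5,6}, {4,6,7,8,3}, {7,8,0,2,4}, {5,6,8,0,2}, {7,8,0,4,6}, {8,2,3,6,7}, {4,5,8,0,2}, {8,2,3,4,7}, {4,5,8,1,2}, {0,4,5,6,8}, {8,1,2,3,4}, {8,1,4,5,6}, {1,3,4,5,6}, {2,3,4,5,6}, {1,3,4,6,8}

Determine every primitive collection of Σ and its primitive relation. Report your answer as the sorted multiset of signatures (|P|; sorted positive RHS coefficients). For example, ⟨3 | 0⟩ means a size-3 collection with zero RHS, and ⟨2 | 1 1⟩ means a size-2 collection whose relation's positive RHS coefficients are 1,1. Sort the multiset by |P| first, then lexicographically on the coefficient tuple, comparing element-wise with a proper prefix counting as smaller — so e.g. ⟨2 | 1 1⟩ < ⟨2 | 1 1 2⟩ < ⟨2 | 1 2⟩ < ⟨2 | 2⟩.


Σ has 7 primitive collections:

  P = {0,3}:  v_{0} + v_{3} = 0 — sig = ⟨2 | 0⟩
  P = {1,7}:  v_{1} + v_{7} = v_{8} — sig = ⟨2 | 1⟩
  P = {5,7}:  v_{5} + v_{7} = v_{0} — sig = ⟨2 | 1⟩
  P = {0,1}:  v_{0} + v_{1} = v_{5} + v_{8} — sig = ⟨2 | 1 1⟩
  P = {3,5,8}:  v_{3} + v_{5} + v_{8} = v_{1} — sig = ⟨3 | 1⟩
  P = {2,4,6,8}:  v_{2} + v_{4} + v_{6} + v_{8} = 0 — sig = ⟨4 | 0⟩
  P = {1,2,4,6}:  v_{1} + v_{2} + v_{4} + v_{6} = v_{3} + v_{5} — sig = ⟨4 | 1 1⟩

Sorted signature multiset PRS(X):
[⟨2 | 0⟩, ⟨2 | 1⟩, ⟨2 | 1⟩, ⟨2 | 1 1⟩, ⟨3 | 1⟩, ⟨4 | 0⟩, ⟨4 | 1 1⟩]


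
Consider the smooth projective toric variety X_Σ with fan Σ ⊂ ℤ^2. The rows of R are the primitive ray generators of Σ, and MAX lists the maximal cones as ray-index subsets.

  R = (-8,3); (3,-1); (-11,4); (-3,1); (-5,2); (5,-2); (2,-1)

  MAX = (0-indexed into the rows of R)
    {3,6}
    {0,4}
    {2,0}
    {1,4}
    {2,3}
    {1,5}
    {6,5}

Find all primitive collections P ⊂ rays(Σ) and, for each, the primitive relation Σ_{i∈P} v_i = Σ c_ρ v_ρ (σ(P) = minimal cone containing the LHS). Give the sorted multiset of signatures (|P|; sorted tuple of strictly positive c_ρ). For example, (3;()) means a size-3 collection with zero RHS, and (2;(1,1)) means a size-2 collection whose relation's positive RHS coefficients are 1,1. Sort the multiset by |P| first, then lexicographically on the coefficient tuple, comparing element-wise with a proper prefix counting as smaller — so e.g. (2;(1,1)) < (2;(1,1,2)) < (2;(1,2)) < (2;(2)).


14 collections generate NE(X_Σ); each relation:

  {1,3}:  v_{1} + v_{3} = 0  so sig = (2;())
  {4,5}:  v_{4} + v_{5} = 0  so sig = (2;())
  {0,1}:  v_{0} + v_{1} = v_{4}  so sig = (2;(1))
  {0,3}:  v_{0} + v_{3} = v_{2}  so sig = (2;(1))
  {0,5}:  v_{0} + v_{5} = v_{3}  so sig = (2;(1))
  {1,2}:  v_{1} + v_{2} = v_{0}  so sig = (2;(1))
  {1,6}:  v_{1} + v_{6} = v_{5}  so sig = (2;(1))
  {3,4}:  v_{3} + v_{4} = v_{0}  so sig = (2;(1))
  {3,5}:  v_{3} + v_{5} = v_{6}  so sig = (2;(1))
  {4,6}:  v_{4} + v_{6} = v_{3}  so sig = (2;(1))
  {0,6}:  v_{0} + v_{6} = 2·v_{3}  so sig = (2;(2))
  {2,4}:  v_{2} + v_{4} = 2·v_{0}  so sig = (2;(2))
  {2,5}:  v_{2} + v_{5} = 2·v_{3}  so sig = (2;(2))
  {2,6}:  v_{2} + v_{6} = 3·v_{3}  so sig = (2;(3))

Hence PRS(X_Σ) =
[(2;()), (2;()), (2;(1)), (2;(1)), (2;(1)), (2;(1)), (2;(1)), (2;(1)), (2;(1)), (2;(1)), (2;(2)), (2;(2)), (2;(2)), (2;(3))]
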